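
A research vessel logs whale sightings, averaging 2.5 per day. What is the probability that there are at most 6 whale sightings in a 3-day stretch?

Over the interval, μ = 2.5 × 3 = 7.5 (a 3-day stretch = 3 days).
P(N ≤ 6) = Σ_{j=0}^{6} e^(−μ) μ^j/j! ≈ 0.3782.

0.3782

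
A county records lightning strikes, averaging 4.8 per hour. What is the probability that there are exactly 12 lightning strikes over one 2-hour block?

0.0866

Over the interval, μ = 4.8 × 2 = 9.6 (a 2-hour block = 2 hours).
P(N = 12) = e^(−μ) μ^12/12! = e^(−9.6) · 9.6^12/479001600 ≈ 0.0866.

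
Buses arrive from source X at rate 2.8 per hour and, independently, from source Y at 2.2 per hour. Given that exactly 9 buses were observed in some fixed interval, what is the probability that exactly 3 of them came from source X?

0.1070

Given the total, each event is independently from source X with probability p = λ_X/(λ_X+λ_Y) = 2.8/5 = 0.5600.
So K ~ Binomial(9, 2.8/5): P(K = 3) = C(9,3) · (2.8/5)^3 · (2.2/5)^6 ≈ 0.1070.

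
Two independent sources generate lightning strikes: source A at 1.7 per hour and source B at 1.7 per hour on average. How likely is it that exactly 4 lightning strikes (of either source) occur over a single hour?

0.1858

Independent Poisson processes superpose: combined rate λ = 1.7 + 1.7 = 3.4 per hour.
So μ = 3.4.
P(N = 4) = e^(−3.4) · 3.4^4/4! ≈ 0.1858.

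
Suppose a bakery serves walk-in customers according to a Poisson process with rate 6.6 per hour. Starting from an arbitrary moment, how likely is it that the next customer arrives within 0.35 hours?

Inter-arrival times are exponential with rate λ = 6.6 per hour.
P(T ≤ 0.35) = 1 − e^(−λt) = 1 − e^(−6.6 × 0.35) = 1 − e^(−2.31) ≈ 0.9007.

0.9007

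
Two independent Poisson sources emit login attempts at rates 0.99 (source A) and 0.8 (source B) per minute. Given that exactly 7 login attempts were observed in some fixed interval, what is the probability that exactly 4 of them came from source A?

Given the total, each event is independently from source A with probability p = λ_A/(λ_A+λ_B) = 0.99/1.79 ≈ 0.5531.
So K ~ Binomial(7, 0.99/1.79): P(K = 4) = C(7,4) · (0.99/1.79)^4 · (0.8/1.79)^3 ≈ 0.2924.

0.2924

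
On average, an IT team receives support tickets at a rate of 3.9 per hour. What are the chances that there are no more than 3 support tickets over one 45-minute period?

Over the interval, μ = 3.9 × 0.75 = 2.925 (a 45-minute period = 0.75 hours).
P(N ≤ 3) = Σ_{j=0}^{3} e^(−μ) μ^j/j! ≈ 0.6640.

0.6640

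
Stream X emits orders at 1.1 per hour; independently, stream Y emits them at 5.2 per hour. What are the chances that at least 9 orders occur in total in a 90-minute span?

Independent Poisson processes superpose: combined rate λ = 1.1 + 5.2 = 6.3 per hour.
Over the interval, μ = 6.3 × 1.5 = 9.45 (a 90-minute span = 1.5 hours).
P(N ≥ 9) = 1 − P(N ≤ 8) ≈ 0.6020.

0.6020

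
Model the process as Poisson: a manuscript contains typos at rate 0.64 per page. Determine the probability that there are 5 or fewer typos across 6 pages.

Over the interval, μ = 0.64 × 6 = 3.84 (6 pages).
P(N ≤ 5) = Σ_{j=0}^{5} e^(−μ) μ^j/j! ≈ 0.8096.

0.8096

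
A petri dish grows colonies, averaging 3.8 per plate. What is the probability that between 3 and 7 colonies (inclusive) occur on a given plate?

With mean μ = 3.8 per plate,
P(3 ≤ N ≤ 7) = Σ_{j=3}^{7} e^(−3.8) · 3.8^j/j! ≈ 0.6910.

0.6910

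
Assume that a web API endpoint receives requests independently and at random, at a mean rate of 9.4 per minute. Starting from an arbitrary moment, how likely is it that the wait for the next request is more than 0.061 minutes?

0.5636

The wait for the next event is exponential with rate λ = 9.4 per minute.
P(T > 0.061) = e^(−λt) = e^(−9.4 × 0.061) = e^(−0.5734) ≈ 0.5636.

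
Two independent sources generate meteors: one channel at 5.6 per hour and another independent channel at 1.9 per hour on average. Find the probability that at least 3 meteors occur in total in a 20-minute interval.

0.4562

Independent Poisson processes superpose: combined rate λ = 5.6 + 1.9 = 7.5 per hour.
Over the interval, μ = 7.5 × 1/3 = 2.5 (a 20-minute interval = 1/3 hours).
P(N ≥ 3) = 1 − P(N ≤ 2) ≈ 0.4562.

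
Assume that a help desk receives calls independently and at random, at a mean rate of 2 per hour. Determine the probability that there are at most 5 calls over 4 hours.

0.1912

Over the interval, μ = 2 × 4 = 8 (4 hours).
P(N ≤ 5) = Σ_{j=0}^{5} e^(−μ) μ^j/j! ≈ 0.1912.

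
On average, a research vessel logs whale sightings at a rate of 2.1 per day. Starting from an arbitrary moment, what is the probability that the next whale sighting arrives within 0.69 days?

Inter-arrival times are exponential with rate λ = 2.1 per day.
P(T ≤ 0.69) = 1 − e^(−λt) = 1 − e^(−2.1 × 0.69) = 1 − e^(−1.449) ≈ 0.7652.

0.7652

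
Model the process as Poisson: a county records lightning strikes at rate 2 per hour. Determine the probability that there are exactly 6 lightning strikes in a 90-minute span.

Over the interval, μ = 2 × 1.5 = 3 (a 90-minute span = 1.5 hours).
P(N = 6) = e^(−μ) μ^6/6! = e^(−3) · 3^6/720 ≈ 0.0504.

0.0504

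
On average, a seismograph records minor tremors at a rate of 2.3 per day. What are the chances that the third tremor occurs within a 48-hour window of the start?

0.8374

Over the interval, μ = 2.3 × 2 = 4.6 (a 48-hour window = 2 days).
The third arrival falls in the interval iff at least 3 events occur there: P(S_3 ≤ t) = P(N ≥ 3) = 1 − P(N ≤ 2) ≈ 0.8374.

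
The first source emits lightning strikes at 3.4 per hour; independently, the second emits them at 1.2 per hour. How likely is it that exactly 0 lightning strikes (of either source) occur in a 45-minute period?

Independent Poisson processes superpose: combined rate λ = 3.4 + 1.2 = 4.6 per hour.
Over the interval, μ = 4.6 × 0.75 = 3.45 (a 45-minute period = 0.75 hours).
P(N = 0) = e^(−3.45) · 3.45^0/0! ≈ 0.0317.

0.0317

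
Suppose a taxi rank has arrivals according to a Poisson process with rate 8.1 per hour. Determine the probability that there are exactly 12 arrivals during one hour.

0.0505

With mean μ = 8.1 per hour,
P(N = 12) = e^(−μ) μ^12/12! = e^(−8.1) · 8.1^12/479001600 ≈ 0.0505.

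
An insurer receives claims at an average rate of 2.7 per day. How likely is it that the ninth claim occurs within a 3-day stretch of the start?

Over the interval, μ = 2.7 × 3 = 8.1 (a 3-day stretch = 3 days).
The ninth arrival falls in the interval iff at least 9 events occur there: P(S_9 ≤ t) = P(N ≥ 9) = 1 − P(N ≤ 8) ≈ 0.4214.

0.4214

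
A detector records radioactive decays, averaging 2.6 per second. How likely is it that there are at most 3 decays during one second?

With mean μ = 2.6 per second,
P(N ≤ 3) = Σ_{j=0}^{3} e^(−μ) μ^j/j! ≈ 0.7360.

0.7360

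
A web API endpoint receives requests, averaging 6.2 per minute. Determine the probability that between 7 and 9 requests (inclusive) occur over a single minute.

With mean μ = 6.2 per minute,
P(7 ≤ N ≤ 9) = Σ_{j=7}^{9} e^(−6.2) · 6.2^j/j! ≈ 0.3274.

0.3274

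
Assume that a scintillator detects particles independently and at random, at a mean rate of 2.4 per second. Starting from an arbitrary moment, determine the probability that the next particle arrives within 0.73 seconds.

0.8266

Inter-arrival times are exponential with rate λ = 2.4 per second.
P(T ≤ 0.73) = 1 − e^(−λt) = 1 − e^(−2.4 × 0.73) = 1 − e^(−1.752) ≈ 0.8266.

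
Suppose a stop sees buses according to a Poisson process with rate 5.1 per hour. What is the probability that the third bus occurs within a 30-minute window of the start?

Over the interval, μ = 5.1 × 0.5 = 2.55 (a 30-minute window = 0.5 hours).
The third arrival falls in the interval iff at least 3 events occur there: P(S_3 ≤ t) = P(N ≥ 3) = 1 − P(N ≤ 2) ≈ 0.4689.

0.4689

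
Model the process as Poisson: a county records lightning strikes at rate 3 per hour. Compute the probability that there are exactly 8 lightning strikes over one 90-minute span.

0.0463

Over the interval, μ = 3 × 1.5 = 4.5 (a 90-minute span = 1.5 hours).
P(N = 8) = e^(−μ) μ^8/8! = e^(−4.5) · 4.5^8/40320 ≈ 0.0463.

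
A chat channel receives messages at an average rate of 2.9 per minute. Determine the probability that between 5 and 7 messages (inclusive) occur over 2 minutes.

Over the interval, μ = 2.9 × 2 = 5.8 (2 minutes).
P(5 ≤ N ≤ 7) = Σ_{j=5}^{7} e^(−5.8) · 5.8^j/j! ≈ 0.4583.

0.4583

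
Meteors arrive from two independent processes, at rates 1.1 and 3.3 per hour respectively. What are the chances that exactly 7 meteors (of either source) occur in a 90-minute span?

0.1472

Independent Poisson processes superpose: combined rate λ = 1.1 + 3.3 = 4.4 per hour.
Over the interval, μ = 4.4 × 1.5 = 6.6 (a 90-minute span = 1.5 hours).
P(N = 7) = e^(−6.6) · 6.6^7/7! ≈ 0.1472.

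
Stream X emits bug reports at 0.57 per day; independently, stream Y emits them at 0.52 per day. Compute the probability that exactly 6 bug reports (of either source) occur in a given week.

0.1331

Independent Poisson processes superpose: combined rate λ = 0.57 + 0.52 = 1.09 per day.
Over the interval, μ = 1.09 × 7 = 7.63 (a week = 7 days).
P(N = 6) = e^(−7.63) · 7.63^6/6! ≈ 0.1331.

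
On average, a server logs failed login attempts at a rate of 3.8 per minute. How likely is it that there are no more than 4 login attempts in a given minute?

0.6678

With mean μ = 3.8 per minute,
P(N ≤ 4) = Σ_{j=0}^{4} e^(−μ) μ^j/j! ≈ 0.6678.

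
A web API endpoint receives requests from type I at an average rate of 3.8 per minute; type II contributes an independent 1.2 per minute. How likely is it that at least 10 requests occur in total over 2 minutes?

0.5421

Independent Poisson processes superpose: combined rate λ = 3.8 + 1.2 = 5 per minute.
Over the interval, μ = 5 × 2 = 10 (2 minutes).
P(N ≥ 10) = 1 − P(N ≤ 9) ≈ 0.5421.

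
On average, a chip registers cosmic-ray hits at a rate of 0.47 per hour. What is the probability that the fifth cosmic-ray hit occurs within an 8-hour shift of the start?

Over the interval, μ = 0.47 × 8 = 3.76 (an 8-hour shift = 8 hours).
The fifth arrival falls in the interval iff at least 5 events occur there: P(S_5 ≤ t) = P(N ≥ 5) = 1 − P(N ≤ 4) ≈ 0.3244.

0.3244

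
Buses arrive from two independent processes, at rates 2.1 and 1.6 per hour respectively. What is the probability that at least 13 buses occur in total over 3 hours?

0.3223

Independent Poisson processes superpose: combined rate λ = 2.1 + 1.6 = 3.7 per hour.
Over the interval, μ = 3.7 × 3 = 11.1 (3 hours).
P(N ≥ 13) = 1 − P(N ≤ 12) ≈ 0.3223.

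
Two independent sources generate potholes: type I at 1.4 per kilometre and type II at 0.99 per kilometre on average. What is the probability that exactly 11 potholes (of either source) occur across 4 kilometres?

0.1077

Independent Poisson processes superpose: combined rate λ = 1.4 + 0.99 = 2.39 per kilometre.
Over the interval, μ = 2.39 × 4 = 9.56 (4 kilometres).
P(N = 11) = e^(−9.56) · 9.56^11/11! ≈ 0.1077.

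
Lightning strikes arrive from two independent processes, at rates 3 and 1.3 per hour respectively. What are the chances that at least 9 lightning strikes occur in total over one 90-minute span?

Independent Poisson processes superpose: combined rate λ = 3 + 1.3 = 4.3 per hour.
Over the interval, μ = 4.3 × 1.5 = 6.45 (a 90-minute span = 1.5 hours).
P(N ≥ 9) = 1 − P(N ≤ 8) ≈ 0.2025.

0.2025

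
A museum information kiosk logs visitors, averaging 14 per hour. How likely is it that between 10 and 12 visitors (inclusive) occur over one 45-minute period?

0.3448

Over the interval, μ = 14 × 0.75 = 10.5 (a 45-minute period = 0.75 hours).
P(10 ≤ N ≤ 12) = Σ_{j=10}^{12} e^(−10.5) · 10.5^j/j! ≈ 0.3448.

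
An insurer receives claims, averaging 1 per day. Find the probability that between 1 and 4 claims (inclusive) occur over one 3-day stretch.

Over the interval, μ = 1 × 3 = 3 (a 3-day stretch = 3 days).
P(1 ≤ N ≤ 4) = Σ_{j=1}^{4} e^(−3) · 3^j/j! ≈ 0.7655.

0.7655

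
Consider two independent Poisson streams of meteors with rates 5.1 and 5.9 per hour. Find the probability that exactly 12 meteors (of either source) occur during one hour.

Independent Poisson processes superpose: combined rate λ = 5.1 + 5.9 = 11 per hour.
So μ = 11.
P(N = 12) = e^(−11) · 11^12/12! ≈ 0.1094.

0.1094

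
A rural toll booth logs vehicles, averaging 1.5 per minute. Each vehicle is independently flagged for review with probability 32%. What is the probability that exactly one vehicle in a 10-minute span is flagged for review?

0.0395

Thinning: the vehicles that are flagged for review themselves form a Poisson process with rate 0.32 × 1.5 = 0.48 per minute.
Over the interval, μ = 0.48 × 10 = 4.8 (a 10-minute span = 10 minutes).
P(N = 1) = e^(−4.8) · 4.8^1/1! ≈ 0.0395.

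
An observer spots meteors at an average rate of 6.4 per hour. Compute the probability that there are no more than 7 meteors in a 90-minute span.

0.2584

Over the interval, μ = 6.4 × 1.5 = 9.6 (a 90-minute span = 1.5 hours).
P(N ≤ 7) = Σ_{j=0}^{7} e^(−μ) μ^j/j! ≈ 0.2584.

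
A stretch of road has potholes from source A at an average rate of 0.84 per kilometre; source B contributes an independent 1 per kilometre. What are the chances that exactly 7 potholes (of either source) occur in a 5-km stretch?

Independent Poisson processes superpose: combined rate λ = 0.84 + 1 = 1.84 per kilometre.
Over the interval, μ = 1.84 × 5 = 9.2 (a 5-km stretch = 5 kilometres).
P(N = 7) = e^(−9.2) · 9.2^7/7! ≈ 0.1118.

0.1118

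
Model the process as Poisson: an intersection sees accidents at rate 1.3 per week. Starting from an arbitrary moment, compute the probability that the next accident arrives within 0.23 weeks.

Inter-arrival times are exponential with rate λ = 1.3 per week.
P(T ≤ 0.23) = 1 − e^(−λt) = 1 − e^(−1.3 × 0.23) = 1 − e^(−0.299) ≈ 0.2584.

0.2584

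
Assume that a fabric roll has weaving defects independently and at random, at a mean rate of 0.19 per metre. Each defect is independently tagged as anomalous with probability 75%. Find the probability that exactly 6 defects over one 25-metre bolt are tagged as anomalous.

Thinning: the defects that are tagged as anomalous themselves form a Poisson process with rate 0.75 × 0.19 = 0.1425 per metre.
Over the interval, μ = 0.1425 × 25 = 3.5625 (a 25-metre bolt = 25 metres).
P(N = 6) = e^(−3.5625) · 3.5625^6/6! ≈ 0.0805.

0.0805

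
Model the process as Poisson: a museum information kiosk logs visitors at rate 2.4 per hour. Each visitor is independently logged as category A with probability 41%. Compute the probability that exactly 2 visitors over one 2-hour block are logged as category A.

Thinning: the visitors that are logged as category A themselves form a Poisson process with rate 0.41 × 2.4 = 0.984 per hour.
Over the interval, μ = 0.984 × 2 = 1.968 (a 2-hour block = 2 hours).
P(N = 2) = e^(−1.968) · 1.968^2/2! ≈ 0.2706.

0.2706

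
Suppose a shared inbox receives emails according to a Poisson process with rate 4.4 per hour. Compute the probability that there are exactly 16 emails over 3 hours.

Over the interval, μ = 4.4 × 3 = 13.2 (3 hours).
P(N = 16) = e^(−μ) μ^16/16! = e^(−13.2) · 13.2^16/20922789888000 ≈ 0.0751.

0.0751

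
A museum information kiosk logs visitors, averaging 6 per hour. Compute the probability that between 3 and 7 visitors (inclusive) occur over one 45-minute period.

Over the interval, μ = 6 × 0.75 = 4.5 (a 45-minute period = 0.75 hours).
P(3 ≤ N ≤ 7) = Σ_{j=3}^{7} e^(−4.5) · 4.5^j/j! ≈ 0.7398.

0.7398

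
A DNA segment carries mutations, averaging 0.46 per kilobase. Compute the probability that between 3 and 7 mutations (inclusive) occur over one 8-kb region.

Over the interval, μ = 0.46 × 8 = 3.68 (an 8-kb region = 8 kilobases).
P(3 ≤ N ≤ 7) = Σ_{j=3}^{7} e^(−3.68) · 3.68^j/j! ≈ 0.6768.

0.6768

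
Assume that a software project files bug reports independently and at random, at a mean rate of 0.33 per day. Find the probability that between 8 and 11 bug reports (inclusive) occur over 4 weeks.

0.4826

Over the interval, μ = 0.33 × 28 = 9.24 (4 weeks = 28 days).
P(8 ≤ N ≤ 11) = Σ_{j=8}^{11} e^(−9.24) · 9.24^j/j! ≈ 0.4826.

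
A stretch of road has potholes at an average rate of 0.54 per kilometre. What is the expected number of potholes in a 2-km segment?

E[N] = λt = 0.54 × 2 = 1.08 (a 2-km segment = 2 kilometres).

1.08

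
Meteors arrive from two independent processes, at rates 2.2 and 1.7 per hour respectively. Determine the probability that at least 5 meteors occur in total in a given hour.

0.3516

Independent Poisson processes superpose: combined rate λ = 2.2 + 1.7 = 3.9 per hour.
So μ = 3.9.
P(N ≥ 5) = 1 − P(N ≤ 4) ≈ 0.3516.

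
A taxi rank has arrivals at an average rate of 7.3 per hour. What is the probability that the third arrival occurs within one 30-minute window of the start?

0.7060

Over the interval, μ = 7.3 × 0.5 = 3.65 (a 30-minute window = 0.5 hours).
The third arrival falls in the interval iff at least 3 events occur there: P(S_3 ≤ t) = P(N ≥ 3) = 1 − P(N ≤ 2) ≈ 0.7060.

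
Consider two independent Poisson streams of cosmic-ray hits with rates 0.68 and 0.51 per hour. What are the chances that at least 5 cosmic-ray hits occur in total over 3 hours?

Independent Poisson processes superpose: combined rate λ = 0.68 + 0.51 = 1.19 per hour.
Over the interval, μ = 1.19 × 3 = 3.57 (3 hours).
P(N ≥ 5) = 1 − P(N ≤ 4) ≈ 0.2878.

0.2878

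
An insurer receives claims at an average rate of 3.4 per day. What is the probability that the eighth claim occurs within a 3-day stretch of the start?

0.7973

Over the interval, μ = 3.4 × 3 = 10.2 (a 3-day stretch = 3 days).
The eighth arrival falls in the interval iff at least 8 events occur there: P(S_8 ≤ t) = P(N ≥ 8) = 1 − P(N ≤ 7) ≈ 0.7973.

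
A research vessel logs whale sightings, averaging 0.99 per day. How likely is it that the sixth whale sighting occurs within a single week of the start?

Over the interval, μ = 0.99 × 7 = 6.93 (a week = 7 days).
The sixth arrival falls in the interval iff at least 6 events occur there: P(S_6 ≤ t) = P(N ≥ 6) = 1 − P(N ≤ 5) ≈ 0.6903.

0.6903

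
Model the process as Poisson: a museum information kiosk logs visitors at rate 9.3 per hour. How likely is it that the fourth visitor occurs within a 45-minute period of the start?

Over the interval, μ = 9.3 × 0.75 = 6.975 (a 45-minute period = 0.75 hours).
The fourth arrival falls in the interval iff at least 4 events occur there: P(S_4 ≤ t) = P(N ≥ 4) = 1 − P(N ≤ 3) ≈ 0.9169.

0.9169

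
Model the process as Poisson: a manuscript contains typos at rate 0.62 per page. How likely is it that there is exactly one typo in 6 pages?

Over the interval, μ = 0.62 × 6 = 3.72 (6 pages).
P(N = 1) = e^(−μ) μ^1/1! = e^(−3.72) · 3.72^1/1 ≈ 0.0902.

0.0902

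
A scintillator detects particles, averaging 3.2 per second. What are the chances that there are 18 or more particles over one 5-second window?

0.3407

Over the interval, μ = 3.2 × 5 = 16 (a 5-second window = 5 seconds).
P(N ≥ 18) = 1 − P(N ≤ 17) = 1 − Σ_{j=0}^{17} e^(−μ) μ^j/j! ≈ 0.3407.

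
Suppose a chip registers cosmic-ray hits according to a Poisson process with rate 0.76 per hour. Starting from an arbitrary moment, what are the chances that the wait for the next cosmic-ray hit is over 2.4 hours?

The wait for the next event is exponential with rate λ = 0.76 per hour.
P(T > 2.4) = e^(−λt) = e^(−0.76 × 2.4) = e^(−1.824) ≈ 0.1614.

0.1614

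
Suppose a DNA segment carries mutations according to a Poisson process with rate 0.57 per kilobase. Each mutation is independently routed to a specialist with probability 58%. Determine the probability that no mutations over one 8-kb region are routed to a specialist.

Thinning: the mutations that are routed to a specialist themselves form a Poisson process with rate 0.58 × 0.57 = 0.3306 per kilobase.
Over the interval, μ = 0.3306 × 8 = 2.6448 (an 8-kb region = 8 kilobases).
P(N = 0) = e^(−2.6448) · 2.6448^0/0! ≈ 0.0710.

0.0710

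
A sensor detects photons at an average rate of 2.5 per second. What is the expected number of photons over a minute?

E[N] = λt = 2.5 × 60 = 150 (a minute = 60 seconds).

150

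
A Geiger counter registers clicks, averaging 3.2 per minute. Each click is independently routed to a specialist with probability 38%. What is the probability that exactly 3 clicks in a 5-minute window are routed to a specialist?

Thinning: the clicks that are routed to a specialist themselves form a Poisson process with rate 0.38 × 3.2 = 1.216 per minute.
Over the interval, μ = 1.216 × 5 = 6.08 (a 5-minute window = 5 minutes).
P(N = 3) = e^(−6.08) · 6.08^3/3! ≈ 0.0857.

0.0857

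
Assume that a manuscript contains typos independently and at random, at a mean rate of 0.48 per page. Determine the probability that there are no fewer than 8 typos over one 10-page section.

Over the interval, μ = 0.48 × 10 = 4.8 (a 10-page section = 10 pages).
P(N ≥ 8) = 1 − P(N ≤ 7) = 1 − Σ_{j=0}^{7} e^(−μ) μ^j/j! ≈ 0.1133.

0.1133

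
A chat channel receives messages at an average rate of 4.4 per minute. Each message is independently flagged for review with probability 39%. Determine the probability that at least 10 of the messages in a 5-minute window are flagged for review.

0.3574

Thinning: the messages that are flagged for review themselves form a Poisson process with rate 0.39 × 4.4 = 1.716 per minute.
Over the interval, μ = 1.716 × 5 = 8.58 (a 5-minute window = 5 minutes).
P(N ≥ 10) = 1 − P(N ≤ 9) ≈ 0.3574.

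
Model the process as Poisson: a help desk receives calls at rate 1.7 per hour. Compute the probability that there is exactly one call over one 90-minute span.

Over the interval, μ = 1.7 × 1.5 = 2.55 (a 90-minute span = 1.5 hours).
P(N = 1) = e^(−μ) μ^1/1! = e^(−2.55) · 2.55^1/1 ≈ 0.1991.

0.1991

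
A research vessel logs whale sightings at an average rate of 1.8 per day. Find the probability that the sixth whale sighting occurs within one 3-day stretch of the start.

Over the interval, μ = 1.8 × 3 = 5.4 (a 3-day stretch = 3 days).
The sixth arrival falls in the interval iff at least 6 events occur there: P(S_6 ≤ t) = P(N ≥ 6) = 1 − P(N ≤ 5) ≈ 0.4539.

0.4539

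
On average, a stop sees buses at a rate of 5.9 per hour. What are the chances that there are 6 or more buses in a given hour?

With mean μ = 5.9 per hour,
P(N ≥ 6) = 1 − P(N ≤ 5) = 1 − Σ_{j=0}^{5} e^(−μ) μ^j/j! ≈ 0.5381.

0.5381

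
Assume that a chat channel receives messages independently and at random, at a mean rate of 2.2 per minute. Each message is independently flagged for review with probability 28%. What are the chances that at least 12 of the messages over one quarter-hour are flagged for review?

0.2209

Thinning: the messages that are flagged for review themselves form a Poisson process with rate 0.28 × 2.2 = 0.616 per minute.
Over the interval, μ = 0.616 × 15 = 9.24 (a quarter-hour = 15 minutes).
P(N ≥ 12) = 1 − P(N ≤ 11) ≈ 0.2209.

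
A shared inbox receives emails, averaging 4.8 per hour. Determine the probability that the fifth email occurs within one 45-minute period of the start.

Over the interval, μ = 4.8 × 0.75 = 3.6 (a 45-minute period = 0.75 hours).
The fifth arrival falls in the interval iff at least 5 events occur there: P(S_5 ≤ t) = P(N ≥ 5) = 1 − P(N ≤ 4) ≈ 0.2936.

0.2936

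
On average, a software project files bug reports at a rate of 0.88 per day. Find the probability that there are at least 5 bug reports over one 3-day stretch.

0.1283

Over the interval, μ = 0.88 × 3 = 2.64 (a 3-day stretch = 3 days).
P(N ≥ 5) = 1 − P(N ≤ 4) = 1 − Σ_{j=0}^{4} e^(−μ) μ^j/j! ≈ 0.1283.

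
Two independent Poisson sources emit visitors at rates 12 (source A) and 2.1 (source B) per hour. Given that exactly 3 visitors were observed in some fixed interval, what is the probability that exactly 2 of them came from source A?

Given the total, each event is independently from source A with probability p = λ_A/(λ_A+λ_B) = 12/14.1 ≈ 0.8511.
So K ~ Binomial(3, 12/14.1): P(K = 2) = C(3,2) · (12/14.1)^2 · (2.1/14.1)^1 ≈ 0.3236.

0.3236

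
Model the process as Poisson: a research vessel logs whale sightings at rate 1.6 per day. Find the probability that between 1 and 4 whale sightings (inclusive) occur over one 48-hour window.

Over the interval, μ = 1.6 × 2 = 3.2 (a 48-hour window = 2 days).
P(1 ≤ N ≤ 4) = Σ_{j=1}^{4} e^(−3.2) · 3.2^j/j! ≈ 0.7399.

0.7399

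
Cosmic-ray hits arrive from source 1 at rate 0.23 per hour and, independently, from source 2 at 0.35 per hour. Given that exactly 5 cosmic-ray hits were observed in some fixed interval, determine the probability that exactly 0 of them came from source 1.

0.0800

Given the total, each event is independently from source 1 with probability p = λ_1/(λ_1+λ_2) = 0.23/0.58 ≈ 0.3966.
So K ~ Binomial(5, 0.23/0.58): P(K = 0) = C(5,0) · (0.23/0.58)^0 · (0.35/0.58)^5 ≈ 0.0800.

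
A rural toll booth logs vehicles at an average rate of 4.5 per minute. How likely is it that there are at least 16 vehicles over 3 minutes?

Over the interval, μ = 4.5 × 3 = 13.5 (3 minutes).
P(N ≥ 16) = 1 − P(N ≤ 15) = 1 − Σ_{j=0}^{15} e^(−μ) μ^j/j! ≈ 0.2822.

0.2822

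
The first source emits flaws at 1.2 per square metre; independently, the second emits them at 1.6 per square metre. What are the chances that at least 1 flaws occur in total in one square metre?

Independent Poisson processes superpose: combined rate λ = 1.2 + 1.6 = 2.8 per square metre.
So μ = 2.8.
P(N ≥ 1) = 1 − P(N ≤ 0) ≈ 0.9392.

0.9392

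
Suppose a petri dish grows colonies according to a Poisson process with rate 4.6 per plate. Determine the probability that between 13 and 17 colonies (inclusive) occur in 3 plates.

Over the interval, μ = 4.6 × 3 = 13.8 (3 plates).
P(13 ≤ N ≤ 17) = Σ_{j=13}^{17} e^(−13.8) · 13.8^j/j! ≈ 0.4627.

0.4627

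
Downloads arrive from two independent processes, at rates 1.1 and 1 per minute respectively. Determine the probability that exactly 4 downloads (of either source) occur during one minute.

0.0992

Independent Poisson processes superpose: combined rate λ = 1.1 + 1 = 2.1 per minute.
So μ = 2.1.
P(N = 4) = e^(−2.1) · 2.1^4/4! ≈ 0.0992.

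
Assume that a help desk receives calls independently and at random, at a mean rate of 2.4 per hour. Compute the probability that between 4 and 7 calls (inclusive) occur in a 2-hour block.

Over the interval, μ = 2.4 × 2 = 4.8 (a 2-hour block = 2 hours).
P(4 ≤ N ≤ 7) = Σ_{j=4}^{7} e^(−4.8) · 4.8^j/j! ≈ 0.5924.

0.5924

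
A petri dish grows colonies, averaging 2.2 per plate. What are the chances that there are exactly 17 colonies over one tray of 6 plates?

0.0583

Over the interval, μ = 2.2 × 6 = 13.2 (a tray of 6 plates = 6 plates).
P(N = 17) = e^(−μ) μ^17/17! = e^(−13.2) · 13.2^17/355687428096000 ≈ 0.0583.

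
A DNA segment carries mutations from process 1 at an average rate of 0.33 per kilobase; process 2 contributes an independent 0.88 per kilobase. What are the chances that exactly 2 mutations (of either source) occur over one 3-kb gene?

Independent Poisson processes superpose: combined rate λ = 0.33 + 0.88 = 1.21 per kilobase.
Over the interval, μ = 1.21 × 3 = 3.63 (a 3-kb gene = 3 kilobases).
P(N = 2) = e^(−3.63) · 3.63^2/2! ≈ 0.1747.

0.1747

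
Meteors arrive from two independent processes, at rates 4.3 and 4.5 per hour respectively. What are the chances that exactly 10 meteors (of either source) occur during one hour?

Independent Poisson processes superpose: combined rate λ = 4.3 + 4.5 = 8.8 per hour.
So μ = 8.8.
P(N = 10) = e^(−8.8) · 8.8^10/10! ≈ 0.1157.

0.1157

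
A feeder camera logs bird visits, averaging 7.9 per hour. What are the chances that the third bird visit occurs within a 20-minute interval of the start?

Over the interval, μ = 7.9 × 1/3 ≈ 2.63333 (a 20-minute interval = 1/3 hours).
The third arrival falls in the interval iff at least 3 events occur there: P(S_3 ≤ t) = P(N ≥ 3) = 1 − P(N ≤ 2) ≈ 0.4899.

0.4899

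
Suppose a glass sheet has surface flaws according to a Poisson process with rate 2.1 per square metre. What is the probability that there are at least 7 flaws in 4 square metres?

0.7330

Over the interval, μ = 2.1 × 4 = 8.4 (4 square metres).
P(N ≥ 7) = 1 − P(N ≤ 6) = 1 − Σ_{j=0}^{6} e^(−μ) μ^j/j! ≈ 0.7330.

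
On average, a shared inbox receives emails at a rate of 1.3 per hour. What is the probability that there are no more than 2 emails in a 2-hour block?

Over the interval, μ = 1.3 × 2 = 2.6 (a 2-hour block = 2 hours).
P(N ≤ 2) = Σ_{j=0}^{2} e^(−μ) μ^j/j! ≈ 0.5184.

0.5184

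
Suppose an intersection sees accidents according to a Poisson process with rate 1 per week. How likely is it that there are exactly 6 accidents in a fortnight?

Over the interval, μ = 1 × 2 = 2 (a fortnight = 2 weeks).
P(N = 6) = e^(−μ) μ^6/6! = e^(−2) · 2^6/720 ≈ 0.0120.

0.0120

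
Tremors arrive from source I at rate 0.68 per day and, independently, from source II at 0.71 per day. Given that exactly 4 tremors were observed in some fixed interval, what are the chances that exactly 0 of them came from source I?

Given the total, each event is independently from source I with probability p = λ_I/(λ_I+λ_II) = 0.68/1.39 ≈ 0.4892.
So K ~ Binomial(4, 0.68/1.39): P(K = 0) = C(4,0) · (0.68/1.39)^0 · (0.71/1.39)^4 ≈ 0.0681.

0.0681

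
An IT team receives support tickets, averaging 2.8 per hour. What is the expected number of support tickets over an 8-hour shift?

22.4

E[N] = λt = 2.8 × 8 = 22.4 (an 8-hour shift = 8 hours).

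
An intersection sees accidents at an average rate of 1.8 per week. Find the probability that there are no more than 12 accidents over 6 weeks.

0.7104

Over the interval, μ = 1.8 × 6 = 10.8 (6 weeks).
P(N ≤ 12) = Σ_{j=0}^{12} e^(−μ) μ^j/j! ≈ 0.7104.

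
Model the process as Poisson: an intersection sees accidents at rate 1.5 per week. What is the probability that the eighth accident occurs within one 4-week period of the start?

0.2560

Over the interval, μ = 1.5 × 4 = 6 (a 4-week period = 4 weeks).
The eighth arrival falls in the interval iff at least 8 events occur there: P(S_8 ≤ t) = P(N ≥ 8) = 1 − P(N ≤ 7) ≈ 0.2560.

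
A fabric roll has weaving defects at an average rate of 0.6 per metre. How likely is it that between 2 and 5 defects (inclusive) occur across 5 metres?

Over the interval, μ = 0.6 × 5 = 3 (5 metres).
P(2 ≤ N ≤ 5) = Σ_{j=2}^{5} e^(−3) · 3^j/j! ≈ 0.7169.

0.7169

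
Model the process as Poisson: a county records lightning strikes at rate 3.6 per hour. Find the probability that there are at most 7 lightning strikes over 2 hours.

Over the interval, μ = 3.6 × 2 = 7.2 (2 hours).
P(N ≤ 7) = Σ_{j=0}^{7} e^(−μ) μ^j/j! ≈ 0.5689.

0.5689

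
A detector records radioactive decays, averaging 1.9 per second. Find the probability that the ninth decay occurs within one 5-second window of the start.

Over the interval, μ = 1.9 × 5 = 9.5 (a 5-second window = 5 seconds).
The ninth arrival falls in the interval iff at least 9 events occur there: P(S_9 ≤ t) = P(N ≥ 9) = 1 − P(N ≤ 8) ≈ 0.6082.

0.6082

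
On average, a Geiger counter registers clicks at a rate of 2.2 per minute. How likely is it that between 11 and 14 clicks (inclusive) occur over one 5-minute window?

Over the interval, μ = 2.2 × 5 = 11 (a 5-minute window = 5 minutes).
P(11 ≤ N ≤ 14) = Σ_{j=11}^{14} e^(−11) · 11^j/j! ≈ 0.3942.

0.3942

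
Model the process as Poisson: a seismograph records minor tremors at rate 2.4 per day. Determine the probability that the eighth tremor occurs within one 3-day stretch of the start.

Over the interval, μ = 2.4 × 3 = 7.2 (a 3-day stretch = 3 days).
The eighth arrival falls in the interval iff at least 8 events occur there: P(S_8 ≤ t) = P(N ≥ 8) = 1 − P(N ≤ 7) ≈ 0.4311.

0.4311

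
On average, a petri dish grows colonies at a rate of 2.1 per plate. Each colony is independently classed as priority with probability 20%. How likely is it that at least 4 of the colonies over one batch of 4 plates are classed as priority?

0.0902

Thinning: the colonies that are classed as priority themselves form a Poisson process with rate 0.2 × 2.1 = 0.42 per plate.
Over the interval, μ = 0.42 × 4 = 1.68 (a batch of 4 plates = 4 plates).
P(N ≥ 4) = 1 − P(N ≤ 3) ≈ 0.0902.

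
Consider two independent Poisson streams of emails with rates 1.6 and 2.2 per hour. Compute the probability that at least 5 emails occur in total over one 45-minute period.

0.1602

Independent Poisson processes superpose: combined rate λ = 1.6 + 2.2 = 3.8 per hour.
Over the interval, μ = 3.8 × 0.75 = 2.85 (a 45-minute period = 0.75 hours).
P(N ≥ 5) = 1 − P(N ≤ 4) ≈ 0.1602.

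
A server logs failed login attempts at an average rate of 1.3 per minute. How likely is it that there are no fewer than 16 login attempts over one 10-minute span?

0.2364

Over the interval, μ = 1.3 × 10 = 13 (a 10-minute span = 10 minutes).
P(N ≥ 16) = 1 − P(N ≤ 15) = 1 − Σ_{j=0}^{15} e^(−μ) μ^j/j! ≈ 0.2364.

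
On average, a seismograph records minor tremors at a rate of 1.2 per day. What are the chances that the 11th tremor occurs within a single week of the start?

Over the interval, μ = 1.2 × 7 = 8.4 (a week = 7 days).
The 11th arrival falls in the interval iff at least 11 events occur there: P(S_11 ≤ t) = P(N ≥ 11) = 1 − P(N ≤ 10) ≈ 0.2257.

0.2257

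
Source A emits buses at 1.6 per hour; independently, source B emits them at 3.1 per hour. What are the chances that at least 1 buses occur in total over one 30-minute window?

Independent Poisson processes superpose: combined rate λ = 1.6 + 3.1 = 4.7 per hour.
Over the interval, μ = 4.7 × 0.5 = 2.35 (a 30-minute window = 0.5 hours).
P(N ≥ 1) = 1 − P(N ≤ 0) ≈ 0.9046.

0.9046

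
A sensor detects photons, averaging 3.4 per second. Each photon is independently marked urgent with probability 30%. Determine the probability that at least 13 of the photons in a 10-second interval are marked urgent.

Thinning: the photons that are marked urgent themselves form a Poisson process with rate 0.3 × 3.4 = 1.02 per second.
Over the interval, μ = 1.02 × 10 = 10.2 (a 10-second interval = 10 seconds).
P(N ≥ 13) = 1 − P(N ≤ 12) ≈ 0.2278.

0.2278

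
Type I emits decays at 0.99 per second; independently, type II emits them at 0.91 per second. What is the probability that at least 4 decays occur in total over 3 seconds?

Independent Poisson processes superpose: combined rate λ = 0.99 + 0.91 = 1.9 per second.
Over the interval, μ = 1.9 × 3 = 5.7 (3 seconds).
P(N ≥ 4) = 1 − P(N ≤ 3) ≈ 0.8200.

0.8200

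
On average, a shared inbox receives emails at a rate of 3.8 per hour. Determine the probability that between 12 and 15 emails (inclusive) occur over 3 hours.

0.3529

Over the interval, μ = 3.8 × 3 = 11.4 (3 hours).
P(12 ≤ N ≤ 15) = Σ_{j=12}^{15} e^(−11.4) · 11.4^j/j! ≈ 0.3529.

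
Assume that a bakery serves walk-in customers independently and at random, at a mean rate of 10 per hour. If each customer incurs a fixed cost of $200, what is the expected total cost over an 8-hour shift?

E[N] = 10 × 8 = 80 (an 8-hour shift = 8 hours); E[cost] = 80 × $200 = $16000.

$16000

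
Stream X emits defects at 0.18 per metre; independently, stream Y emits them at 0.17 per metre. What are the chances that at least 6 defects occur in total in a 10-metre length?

0.1424

Independent Poisson processes superpose: combined rate λ = 0.18 + 0.17 = 0.35 per metre.
Over the interval, μ = 0.35 × 10 = 3.5 (a 10-metre length = 10 metres).
P(N ≥ 6) = 1 − P(N ≤ 5) ≈ 0.1424.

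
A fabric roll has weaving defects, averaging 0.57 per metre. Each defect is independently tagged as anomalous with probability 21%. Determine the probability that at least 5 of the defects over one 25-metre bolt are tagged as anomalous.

0.1835

Thinning: the defects that are tagged as anomalous themselves form a Poisson process with rate 0.21 × 0.57 = 0.1197 per metre.
Over the interval, μ = 0.1197 × 25 = 2.9925 (a 25-metre bolt = 25 metres).
P(N ≥ 5) = 1 − P(N ≤ 4) ≈ 0.1835.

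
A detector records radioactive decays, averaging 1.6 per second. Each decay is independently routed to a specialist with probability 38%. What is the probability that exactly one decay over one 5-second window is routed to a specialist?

0.1454

Thinning: the decays that are routed to a specialist themselves form a Poisson process with rate 0.38 × 1.6 = 0.608 per second.
Over the interval, μ = 0.608 × 5 = 3.04 (a 5-second window = 5 seconds).
P(N = 1) = e^(−3.04) · 3.04^1/1! ≈ 0.1454.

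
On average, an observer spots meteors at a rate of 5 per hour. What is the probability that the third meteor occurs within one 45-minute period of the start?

Over the interval, μ = 5 × 0.75 = 3.75 (a 45-minute period = 0.75 hours).
The third arrival falls in the interval iff at least 3 events occur there: P(S_3 ≤ t) = P(N ≥ 3) = 1 − P(N ≤ 2) ≈ 0.7229.

0.7229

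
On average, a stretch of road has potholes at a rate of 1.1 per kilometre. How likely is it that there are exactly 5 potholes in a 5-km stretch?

0.1714

Over the interval, μ = 1.1 × 5 = 5.5 (a 5-km stretch = 5 kilometres).
P(N = 5) = e^(−μ) μ^5/5! = e^(−5.5) · 5.5^5/120 ≈ 0.1714.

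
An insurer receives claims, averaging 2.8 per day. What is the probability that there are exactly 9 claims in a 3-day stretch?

Over the interval, μ = 2.8 × 3 = 8.4 (a 3-day stretch = 3 days).
P(N = 9) = e^(−μ) μ^9/9! = e^(−8.4) · 8.4^9/362880 ≈ 0.1290.

0.1290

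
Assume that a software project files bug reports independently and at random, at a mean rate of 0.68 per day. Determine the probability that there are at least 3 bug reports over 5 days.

Over the interval, μ = 0.68 × 5 = 3.4 (5 days).
P(N ≥ 3) = 1 − P(N ≤ 2) = 1 − Σ_{j=0}^{2} e^(−μ) μ^j/j! ≈ 0.6603.

0.6603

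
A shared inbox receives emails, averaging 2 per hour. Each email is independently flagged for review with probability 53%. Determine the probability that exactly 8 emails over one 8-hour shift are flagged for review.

Thinning: the emails that are flagged for review themselves form a Poisson process with rate 0.53 × 2 = 1.06 per hour.
Over the interval, μ = 1.06 × 8 = 8.48 (an 8-hour shift = 8 hours).
P(N = 8) = e^(−8.48) · 8.48^8/8! ≈ 0.1377.

0.1377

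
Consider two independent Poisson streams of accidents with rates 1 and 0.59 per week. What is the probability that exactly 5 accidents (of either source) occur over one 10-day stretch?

0.0520

Independent Poisson processes superpose: combined rate λ = 1 + 0.59 = 1.59 per week.
Over the interval, μ = 1.59 × 10/7 ≈ 2.27143 (a 10-day stretch = 10/7 weeks).
P(N = 5) = e^(−2.27143) · 2.27143^5/5! ≈ 0.0520.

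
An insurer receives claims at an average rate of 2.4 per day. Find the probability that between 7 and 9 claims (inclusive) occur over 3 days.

0.3893

Over the interval, μ = 2.4 × 3 = 7.2 (3 days).
P(7 ≤ N ≤ 9) = Σ_{j=7}^{9} e^(−7.2) · 7.2^j/j! ≈ 0.3893.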